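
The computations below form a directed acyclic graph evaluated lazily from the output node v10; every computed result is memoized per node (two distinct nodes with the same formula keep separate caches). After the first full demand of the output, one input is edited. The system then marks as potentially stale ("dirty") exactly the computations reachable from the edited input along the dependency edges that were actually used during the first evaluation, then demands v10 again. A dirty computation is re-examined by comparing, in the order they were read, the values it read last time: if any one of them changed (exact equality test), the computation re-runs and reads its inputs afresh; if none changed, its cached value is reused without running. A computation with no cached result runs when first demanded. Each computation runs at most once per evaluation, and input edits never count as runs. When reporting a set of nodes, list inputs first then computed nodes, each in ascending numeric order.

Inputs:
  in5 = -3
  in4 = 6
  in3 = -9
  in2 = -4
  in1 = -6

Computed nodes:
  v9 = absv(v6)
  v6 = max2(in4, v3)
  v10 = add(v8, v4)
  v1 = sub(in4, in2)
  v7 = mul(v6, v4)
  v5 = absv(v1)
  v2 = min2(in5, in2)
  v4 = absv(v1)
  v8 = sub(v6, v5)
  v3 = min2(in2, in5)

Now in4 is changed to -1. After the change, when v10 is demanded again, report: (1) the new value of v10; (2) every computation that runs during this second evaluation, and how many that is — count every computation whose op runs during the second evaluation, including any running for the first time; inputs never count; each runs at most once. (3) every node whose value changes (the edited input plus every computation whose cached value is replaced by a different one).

Demanding v10 again yields -1.
6 computations run: v1, v4, v5, v6, v8, v10.
The nodes whose values change: in4, v1, v4, v5, v6, v10.

First demand of the output computes:
  v1 = sub(6, -4) = 10
  v3 = min2(-4, -3) = -4
  v4 = absv(10) = 10
  v5 = absv(10) = 10
  v6 = max2(6, -4) = 6
  v8 = sub(6, 10) = -4
  v10 = add(-4, 10) = 6

After the edit, cleaning proceeds:
  v1: a read changed (in4 6->-1) — executes, giving 3.
  v4: a read changed (v1 10->3) — executes, giving 3.
  v5: a read changed (v1 10->3) — executes, giving 3.
  v6: a read changed (in4 6->-1) — executes, giving -1.
  v8: a read changed (v6 6->-1; v5 10->3) — executes, giving -4 — identical to its old value.
  v10: a read changed (v4 10->3) — executes, giving -1.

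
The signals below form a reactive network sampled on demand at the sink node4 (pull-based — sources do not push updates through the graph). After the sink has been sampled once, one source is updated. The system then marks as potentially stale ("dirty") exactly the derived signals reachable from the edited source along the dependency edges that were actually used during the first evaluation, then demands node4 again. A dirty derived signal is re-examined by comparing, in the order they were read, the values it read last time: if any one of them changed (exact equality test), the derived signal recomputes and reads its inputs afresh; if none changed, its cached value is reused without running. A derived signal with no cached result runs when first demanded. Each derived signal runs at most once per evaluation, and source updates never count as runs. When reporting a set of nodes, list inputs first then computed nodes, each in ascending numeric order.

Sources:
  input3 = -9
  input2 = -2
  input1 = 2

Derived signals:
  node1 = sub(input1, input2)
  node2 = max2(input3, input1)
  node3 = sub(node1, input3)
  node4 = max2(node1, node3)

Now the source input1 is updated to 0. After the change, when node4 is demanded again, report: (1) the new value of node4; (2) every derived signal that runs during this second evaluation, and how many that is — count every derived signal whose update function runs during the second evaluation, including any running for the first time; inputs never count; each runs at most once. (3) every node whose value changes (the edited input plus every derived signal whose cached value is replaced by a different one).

Initial pass — values computed on the first demand:
  node1 = sub(2, -2) = 4
  node3 = sub(4, -9) = 13
  node4 = max2(4, 13) = 13

Second demand — change propagation:
  node1: re-runs because input1 2->0; new result 2.
  node3: re-runs because node1 4->2; new result 11.
  node4: re-runs because node1 4->2; node3 13->11; new result 11.

node4 now evaluates to 11.
Run set: node1, node3, node4 (3 run).
Changed values: input1, node1, node3, node4.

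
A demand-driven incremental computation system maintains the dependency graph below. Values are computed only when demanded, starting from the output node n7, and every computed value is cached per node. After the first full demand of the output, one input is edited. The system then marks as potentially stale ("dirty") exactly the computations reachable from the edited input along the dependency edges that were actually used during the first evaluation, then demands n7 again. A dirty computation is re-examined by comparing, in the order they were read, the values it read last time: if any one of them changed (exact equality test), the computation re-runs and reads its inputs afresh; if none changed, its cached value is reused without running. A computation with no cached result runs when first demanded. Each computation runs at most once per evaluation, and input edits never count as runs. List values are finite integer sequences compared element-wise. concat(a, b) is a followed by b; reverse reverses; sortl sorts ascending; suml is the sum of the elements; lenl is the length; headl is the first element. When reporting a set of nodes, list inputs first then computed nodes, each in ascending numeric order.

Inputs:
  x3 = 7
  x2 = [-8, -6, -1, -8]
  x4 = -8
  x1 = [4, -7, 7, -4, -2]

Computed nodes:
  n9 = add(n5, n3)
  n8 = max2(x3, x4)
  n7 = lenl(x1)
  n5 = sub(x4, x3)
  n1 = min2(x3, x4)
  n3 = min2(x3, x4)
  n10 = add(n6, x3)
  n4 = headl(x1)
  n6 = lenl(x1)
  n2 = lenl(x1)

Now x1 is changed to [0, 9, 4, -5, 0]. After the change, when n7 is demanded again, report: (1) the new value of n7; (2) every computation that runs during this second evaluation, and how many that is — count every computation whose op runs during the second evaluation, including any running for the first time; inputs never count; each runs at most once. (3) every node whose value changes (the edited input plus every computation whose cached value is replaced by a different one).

First evaluation (everything demanded from the output):
  n7 = lenl([4, -7, 7, -4, -2]) = 5

Propagation after the edit:
  n7: runs — x1 [4, -7, 7, -4, -2]->[0, 9, 4, -5, 0]; result 5 (same value as before).

New value of n7: 5.
Computations that run: n7 — 1 in total.
Values that change: x1.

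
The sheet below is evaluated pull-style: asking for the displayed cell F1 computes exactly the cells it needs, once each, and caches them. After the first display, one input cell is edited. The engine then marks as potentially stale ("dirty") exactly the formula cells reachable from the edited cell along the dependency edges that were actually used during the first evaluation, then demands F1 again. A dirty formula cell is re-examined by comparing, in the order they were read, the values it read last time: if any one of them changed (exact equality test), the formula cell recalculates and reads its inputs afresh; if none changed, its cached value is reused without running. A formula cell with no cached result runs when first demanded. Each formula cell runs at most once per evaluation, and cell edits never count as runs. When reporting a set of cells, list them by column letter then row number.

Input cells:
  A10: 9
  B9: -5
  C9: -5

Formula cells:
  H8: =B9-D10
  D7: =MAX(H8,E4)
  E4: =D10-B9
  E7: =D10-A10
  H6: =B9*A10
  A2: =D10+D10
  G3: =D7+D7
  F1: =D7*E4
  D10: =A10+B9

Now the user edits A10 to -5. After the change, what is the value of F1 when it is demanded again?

First demand of the output computes:
  D10 = 9 + -5 = 4
  E4 = 4 - -5 = 9
  H8 = -5 - 4 = -9
  D7 = MAX(-9, 9) = 9
  F1 = 9 * 9 = 81

After the edit, cleaning proceeds:
  D10: a read changed (A10 9->-5) — executes, giving -10.
  E4: a read changed (D10 4->-10) — executes, giving -5.
  H8: a read changed (D10 4->-10) — executes, giving 5.
  D7: a read changed (H8 -9->5; E4 9->-5) — executes, giving 5.
  F1: a read changed (D7 9->5; E4 9->-5) — executes, giving -25.

Demanding F1 again yields -25.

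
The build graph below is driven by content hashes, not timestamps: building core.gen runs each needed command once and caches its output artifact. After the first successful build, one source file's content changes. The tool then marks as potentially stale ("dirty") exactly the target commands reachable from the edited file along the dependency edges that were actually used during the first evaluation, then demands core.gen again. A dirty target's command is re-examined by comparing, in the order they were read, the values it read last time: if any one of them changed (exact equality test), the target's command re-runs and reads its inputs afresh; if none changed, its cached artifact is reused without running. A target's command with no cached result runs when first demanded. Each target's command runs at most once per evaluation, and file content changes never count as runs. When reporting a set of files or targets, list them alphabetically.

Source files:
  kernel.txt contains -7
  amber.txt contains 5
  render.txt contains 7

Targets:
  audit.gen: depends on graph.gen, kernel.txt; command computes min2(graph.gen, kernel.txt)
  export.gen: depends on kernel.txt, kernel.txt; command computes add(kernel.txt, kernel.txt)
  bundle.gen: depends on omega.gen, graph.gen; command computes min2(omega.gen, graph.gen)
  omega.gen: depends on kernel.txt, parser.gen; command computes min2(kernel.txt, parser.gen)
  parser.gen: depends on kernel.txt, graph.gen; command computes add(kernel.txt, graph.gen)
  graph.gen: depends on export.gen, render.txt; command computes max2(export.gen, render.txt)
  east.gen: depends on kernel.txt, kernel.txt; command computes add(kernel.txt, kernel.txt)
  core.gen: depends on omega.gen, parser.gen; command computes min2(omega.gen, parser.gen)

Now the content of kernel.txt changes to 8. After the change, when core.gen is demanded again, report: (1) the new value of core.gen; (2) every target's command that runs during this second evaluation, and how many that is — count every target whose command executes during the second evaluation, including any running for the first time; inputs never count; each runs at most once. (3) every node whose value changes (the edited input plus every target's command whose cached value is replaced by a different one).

core.gen now evaluates to 8.
Run set: core.gen, export.gen, graph.gen, omega.gen, parser.gen (5 run).
Changed values: core.gen, export.gen, graph.gen, kernel.txt, omega.gen, parser.gen.

Initial pass — values computed on the first demand:
  export.gen = add(-7, -7) = -14
  graph.gen = max2(-14, 7) = 7
  parser.gen = add(-7, 7) = 0
  omega.gen = min2(-7, 0) = -7
  core.gen = min2(-7, 0) = -7

Second demand — change propagation:
  export.gen: re-runs because kernel.txt -7->8; kernel.txt -7->8; new result 16.
  graph.gen: re-runs because export.gen -14->16; new result 16.
  parser.gen: re-runs because kernel.txt -7->8; graph.gen 7->16; new result 24.
  omega.gen: re-runs because kernel.txt -7->8; parser.gen 0->24; new result 8.
  core.gen: re-runs because omega.gen -7->8; parser.gen 0->24; new result 8.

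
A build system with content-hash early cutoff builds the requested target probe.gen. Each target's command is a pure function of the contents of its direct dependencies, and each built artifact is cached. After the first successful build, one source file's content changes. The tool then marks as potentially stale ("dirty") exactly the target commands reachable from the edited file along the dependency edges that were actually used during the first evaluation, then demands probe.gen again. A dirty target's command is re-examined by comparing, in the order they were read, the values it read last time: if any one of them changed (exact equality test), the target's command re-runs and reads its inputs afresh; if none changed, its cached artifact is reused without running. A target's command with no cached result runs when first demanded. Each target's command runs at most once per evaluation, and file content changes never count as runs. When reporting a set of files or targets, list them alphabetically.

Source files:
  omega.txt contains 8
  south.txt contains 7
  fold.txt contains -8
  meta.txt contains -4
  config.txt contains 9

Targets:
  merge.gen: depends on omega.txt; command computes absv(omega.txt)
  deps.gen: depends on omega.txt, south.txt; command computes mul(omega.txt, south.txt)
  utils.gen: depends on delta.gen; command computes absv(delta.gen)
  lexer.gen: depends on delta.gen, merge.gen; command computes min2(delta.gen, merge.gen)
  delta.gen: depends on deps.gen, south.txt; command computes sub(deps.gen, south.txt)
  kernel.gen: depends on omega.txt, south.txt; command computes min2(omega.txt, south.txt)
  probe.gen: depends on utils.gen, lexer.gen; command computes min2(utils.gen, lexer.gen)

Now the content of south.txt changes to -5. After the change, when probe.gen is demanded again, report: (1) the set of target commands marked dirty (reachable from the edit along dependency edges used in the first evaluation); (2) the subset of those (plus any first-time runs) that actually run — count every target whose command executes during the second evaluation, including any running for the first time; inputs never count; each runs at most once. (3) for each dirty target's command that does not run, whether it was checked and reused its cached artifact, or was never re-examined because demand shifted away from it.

First evaluation (everything demanded from the output):
  deps.gen = mul(8, 7) = 56
  delta.gen = sub(56, 7) = 49
  merge.gen = absv(8) = 8
  lexer.gen = min2(49, 8) = 8
  utils.gen = absv(49) = 49
  probe.gen = min2(49, 8) = 8

Propagation after the edit:
  deps.gen: runs — south.txt 7->-5; result -40.
  delta.gen: runs — deps.gen 56->-40; south.txt 7->-5; result -35.
  lexer.gen: runs — delta.gen 49->-35; result -35.
  utils.gen: runs — delta.gen 49->-35; result 35.
  probe.gen: runs — utils.gen 49->35; lexer.gen 8->-35; result -35.

Marked dirty: delta.gen, deps.gen, lexer.gen, probe.gen, utils.gen.
Target commands that run: delta.gen, deps.gen, lexer.gen, probe.gen, utils.gen — 5 in total.
Every dirty target's command ran.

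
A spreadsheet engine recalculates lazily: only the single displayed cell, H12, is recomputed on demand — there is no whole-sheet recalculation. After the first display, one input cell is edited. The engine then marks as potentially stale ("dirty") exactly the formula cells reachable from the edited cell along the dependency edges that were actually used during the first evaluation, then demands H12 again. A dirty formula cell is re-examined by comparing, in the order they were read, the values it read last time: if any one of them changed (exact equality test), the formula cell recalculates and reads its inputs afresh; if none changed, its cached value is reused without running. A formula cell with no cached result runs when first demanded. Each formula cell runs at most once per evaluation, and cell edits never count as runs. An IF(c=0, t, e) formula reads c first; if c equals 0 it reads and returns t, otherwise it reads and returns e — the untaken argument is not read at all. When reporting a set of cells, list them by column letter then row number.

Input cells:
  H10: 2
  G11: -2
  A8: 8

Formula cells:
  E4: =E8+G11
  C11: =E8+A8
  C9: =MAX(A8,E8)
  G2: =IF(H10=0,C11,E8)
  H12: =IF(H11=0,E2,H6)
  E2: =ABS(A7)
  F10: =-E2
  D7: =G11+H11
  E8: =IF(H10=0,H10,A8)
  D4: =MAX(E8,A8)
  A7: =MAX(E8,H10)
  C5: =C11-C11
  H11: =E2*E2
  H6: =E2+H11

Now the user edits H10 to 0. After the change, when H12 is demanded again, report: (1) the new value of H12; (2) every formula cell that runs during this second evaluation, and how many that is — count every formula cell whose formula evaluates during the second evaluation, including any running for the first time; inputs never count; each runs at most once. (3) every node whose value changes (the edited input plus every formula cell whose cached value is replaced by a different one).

First evaluation (everything demanded from the output):
  E8 = IF(H10=0: H10=2 -> else branch A8) = 8
  A7 = MAX(8, 2) = 8
  E2 = ABS(8) = 8
  H11 = 8 * 8 = 64
  H6 = 8 + 64 = 72
  H12 = IF(H11=0: H11=64 -> else branch H6) = 72

Propagation after the edit:
  E8: runs — H10 2->0; result 0.
  A7: runs — E8 8->0; H10 2->0; result 0.
  E2: runs — A7 8->0; result 0.
  H11: runs — E2 8->0; E2 8->0; result 0.
  H6: marked dirty but never re-examined — demand shifted away from it.
  H12: runs — H11 64->0; result 0.

Key observation: a condition flipped, so demand moved to the other branch — H6 is never re-examined.

New value of H12: 0.
Formula cells that run: A7, E2, E8, H11, H12 — 5 in total.
Values that change: A7, E2, E8, H10, H11, H12.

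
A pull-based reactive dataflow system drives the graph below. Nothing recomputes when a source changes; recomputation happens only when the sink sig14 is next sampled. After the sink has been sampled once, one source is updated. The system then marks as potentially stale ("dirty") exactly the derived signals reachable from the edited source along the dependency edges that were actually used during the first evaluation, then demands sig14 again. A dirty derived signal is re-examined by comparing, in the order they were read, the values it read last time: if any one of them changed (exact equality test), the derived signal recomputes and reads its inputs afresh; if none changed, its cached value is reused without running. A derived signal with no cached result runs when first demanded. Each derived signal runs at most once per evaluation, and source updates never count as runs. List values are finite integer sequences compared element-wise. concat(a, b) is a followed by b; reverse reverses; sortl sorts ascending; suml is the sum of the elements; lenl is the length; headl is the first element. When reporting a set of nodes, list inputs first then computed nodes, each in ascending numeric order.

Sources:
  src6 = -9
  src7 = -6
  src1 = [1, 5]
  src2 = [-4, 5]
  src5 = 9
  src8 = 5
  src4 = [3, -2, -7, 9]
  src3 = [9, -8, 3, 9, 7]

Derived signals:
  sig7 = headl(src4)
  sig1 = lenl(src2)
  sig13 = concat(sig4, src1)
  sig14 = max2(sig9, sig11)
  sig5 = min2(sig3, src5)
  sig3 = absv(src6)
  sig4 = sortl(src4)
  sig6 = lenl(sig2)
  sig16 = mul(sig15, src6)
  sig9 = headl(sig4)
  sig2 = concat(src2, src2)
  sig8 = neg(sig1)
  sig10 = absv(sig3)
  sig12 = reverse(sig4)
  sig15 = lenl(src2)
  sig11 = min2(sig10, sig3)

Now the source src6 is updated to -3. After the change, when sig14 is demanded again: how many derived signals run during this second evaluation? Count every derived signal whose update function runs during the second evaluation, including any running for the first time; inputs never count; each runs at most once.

First evaluation (everything demanded from the output):
  sig3 = absv(-9) = 9
  sig4 = sortl([3, -2, -7, 9]) = [-7, -2, 3, 9]
  sig9 = headl([-7, -2, 3, 9]) = -7
  sig10 = absv(9) = 9
  sig11 = min2(9, 9) = 9
  sig14 = max2(-7, 9) = 9

Propagation after the edit:
  sig3: runs — src6 -9->-3; result 3.
  sig10: runs — sig3 9->3; result 3.
  sig11: runs — sig10 9->3; sig3 9->3; result 3.
  sig14: runs — sig11 9->3; result 3.

Derived signals that run: sig3, sig10, sig11, sig14 — 4 in total.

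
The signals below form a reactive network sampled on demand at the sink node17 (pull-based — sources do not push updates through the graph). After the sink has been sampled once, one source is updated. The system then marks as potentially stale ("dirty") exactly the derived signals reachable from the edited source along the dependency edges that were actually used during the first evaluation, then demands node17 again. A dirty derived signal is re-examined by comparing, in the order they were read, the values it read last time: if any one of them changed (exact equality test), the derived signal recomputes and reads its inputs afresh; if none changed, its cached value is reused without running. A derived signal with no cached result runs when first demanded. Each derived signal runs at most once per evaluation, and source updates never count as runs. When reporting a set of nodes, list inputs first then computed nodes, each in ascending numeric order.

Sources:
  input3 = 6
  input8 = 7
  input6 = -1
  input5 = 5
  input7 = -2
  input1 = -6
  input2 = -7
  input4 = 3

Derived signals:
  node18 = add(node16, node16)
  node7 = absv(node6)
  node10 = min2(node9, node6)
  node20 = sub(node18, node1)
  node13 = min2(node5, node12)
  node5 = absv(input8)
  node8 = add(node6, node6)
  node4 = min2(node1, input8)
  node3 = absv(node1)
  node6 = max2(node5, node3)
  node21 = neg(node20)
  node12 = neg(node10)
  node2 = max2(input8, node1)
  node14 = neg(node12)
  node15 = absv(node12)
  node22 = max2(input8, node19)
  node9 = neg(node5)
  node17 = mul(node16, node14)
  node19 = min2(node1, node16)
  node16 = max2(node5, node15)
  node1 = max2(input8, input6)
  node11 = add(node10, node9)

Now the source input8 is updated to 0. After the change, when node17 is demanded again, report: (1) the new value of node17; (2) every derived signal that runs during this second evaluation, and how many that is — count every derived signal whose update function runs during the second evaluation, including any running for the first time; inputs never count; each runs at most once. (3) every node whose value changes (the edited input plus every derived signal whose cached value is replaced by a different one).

node17 now evaluates to 0.
Run set: node1, node3, node5, node6, node9, node10, node12, node14, node15, node16, node17 (11 run).
Changed values: input8, node1, node3, node5, node6, node9, node10, node12, node14, node15, node16, node17.

Initial pass — values computed on the first demand:
  node1 = max2(7, -1) = 7
  node3 = absv(7) = 7
  node5 = absv(7) = 7
  node6 = max2(7, 7) = 7
  node9 = neg(7) = -7
  node10 = min2(-7, 7) = -7
  node12 = neg(-7) = 7
  node14 = neg(7) = -7
  node15 = absv(7) = 7
  node16 = max2(7, 7) = 7
  node17 = mul(7, -7) = -49

Second demand — change propagation:
  node1: re-runs because input8 7->0; new result 0.
  node3: re-runs because node1 7->0; new result 0.
  node5: re-runs because input8 7->0; new result 0.
  node6: re-runs because node5 7->0; node3 7->0; new result 0.
  node9: re-runs because node5 7->0; new result 0.
  node10: re-runs because node9 -7->0; node6 7->0; new result 0.
  node12: re-runs because node10 -7->0; new result 0.
  node14: re-runs because node12 7->0; new result 0.
  node15: re-runs because node12 7->0; new result 0.
  node16: re-runs because node5 7->0; node15 7->0; new result 0.
  node17: re-runs because node16 7->0; node14 -7->0; new result 0.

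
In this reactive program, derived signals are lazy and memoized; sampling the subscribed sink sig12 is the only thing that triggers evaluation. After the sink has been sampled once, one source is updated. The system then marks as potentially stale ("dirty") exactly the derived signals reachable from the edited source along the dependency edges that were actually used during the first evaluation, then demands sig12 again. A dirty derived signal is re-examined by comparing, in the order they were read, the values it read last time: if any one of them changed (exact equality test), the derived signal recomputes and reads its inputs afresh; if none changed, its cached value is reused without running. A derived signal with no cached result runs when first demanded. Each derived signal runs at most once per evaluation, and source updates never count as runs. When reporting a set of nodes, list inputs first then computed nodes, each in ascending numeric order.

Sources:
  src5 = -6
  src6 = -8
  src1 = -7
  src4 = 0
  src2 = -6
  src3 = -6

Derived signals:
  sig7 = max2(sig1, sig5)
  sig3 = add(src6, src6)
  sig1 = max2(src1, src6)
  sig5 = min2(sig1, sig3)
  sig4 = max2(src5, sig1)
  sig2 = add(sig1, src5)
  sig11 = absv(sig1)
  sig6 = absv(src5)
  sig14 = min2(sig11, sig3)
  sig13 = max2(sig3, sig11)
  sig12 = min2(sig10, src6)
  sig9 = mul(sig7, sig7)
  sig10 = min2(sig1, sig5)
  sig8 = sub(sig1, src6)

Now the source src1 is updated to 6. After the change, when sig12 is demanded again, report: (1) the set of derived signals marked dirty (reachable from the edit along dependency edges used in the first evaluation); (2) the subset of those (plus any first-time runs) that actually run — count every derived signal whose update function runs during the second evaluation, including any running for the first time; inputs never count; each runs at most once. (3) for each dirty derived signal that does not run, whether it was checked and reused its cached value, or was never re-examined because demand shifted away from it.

The edit dirties: sig1, sig5, sig10, sig12.
3 derived signals run: sig1, sig5, sig10.
Cache hits after checking: sig12.
Note where the cutoff bites: sig12 is checked, finds nothing changed, and keeps its cache.

First demand of the output computes:
  sig1 = max2(-7, -8) = -7
  sig3 = add(-8, -8) = -16
  sig5 = min2(-7, -16) = -16
  sig10 = min2(-7, -16) = -16
  sig12 = min2(-16, -8) = -16

After the edit, cleaning proceeds:
  sig1: a read changed (src1 -7->6) — executes, giving 6.
  sig5: a read changed (sig1 -7->6) — executes, giving -16 — identical to its old value.
  sig10: a read changed (sig1 -7->6) — executes, giving -16 — identical to its old value.
  sig12: dirty, but its reads are unchanged (sig10 unchanged, src6 unchanged); cached -16 stands.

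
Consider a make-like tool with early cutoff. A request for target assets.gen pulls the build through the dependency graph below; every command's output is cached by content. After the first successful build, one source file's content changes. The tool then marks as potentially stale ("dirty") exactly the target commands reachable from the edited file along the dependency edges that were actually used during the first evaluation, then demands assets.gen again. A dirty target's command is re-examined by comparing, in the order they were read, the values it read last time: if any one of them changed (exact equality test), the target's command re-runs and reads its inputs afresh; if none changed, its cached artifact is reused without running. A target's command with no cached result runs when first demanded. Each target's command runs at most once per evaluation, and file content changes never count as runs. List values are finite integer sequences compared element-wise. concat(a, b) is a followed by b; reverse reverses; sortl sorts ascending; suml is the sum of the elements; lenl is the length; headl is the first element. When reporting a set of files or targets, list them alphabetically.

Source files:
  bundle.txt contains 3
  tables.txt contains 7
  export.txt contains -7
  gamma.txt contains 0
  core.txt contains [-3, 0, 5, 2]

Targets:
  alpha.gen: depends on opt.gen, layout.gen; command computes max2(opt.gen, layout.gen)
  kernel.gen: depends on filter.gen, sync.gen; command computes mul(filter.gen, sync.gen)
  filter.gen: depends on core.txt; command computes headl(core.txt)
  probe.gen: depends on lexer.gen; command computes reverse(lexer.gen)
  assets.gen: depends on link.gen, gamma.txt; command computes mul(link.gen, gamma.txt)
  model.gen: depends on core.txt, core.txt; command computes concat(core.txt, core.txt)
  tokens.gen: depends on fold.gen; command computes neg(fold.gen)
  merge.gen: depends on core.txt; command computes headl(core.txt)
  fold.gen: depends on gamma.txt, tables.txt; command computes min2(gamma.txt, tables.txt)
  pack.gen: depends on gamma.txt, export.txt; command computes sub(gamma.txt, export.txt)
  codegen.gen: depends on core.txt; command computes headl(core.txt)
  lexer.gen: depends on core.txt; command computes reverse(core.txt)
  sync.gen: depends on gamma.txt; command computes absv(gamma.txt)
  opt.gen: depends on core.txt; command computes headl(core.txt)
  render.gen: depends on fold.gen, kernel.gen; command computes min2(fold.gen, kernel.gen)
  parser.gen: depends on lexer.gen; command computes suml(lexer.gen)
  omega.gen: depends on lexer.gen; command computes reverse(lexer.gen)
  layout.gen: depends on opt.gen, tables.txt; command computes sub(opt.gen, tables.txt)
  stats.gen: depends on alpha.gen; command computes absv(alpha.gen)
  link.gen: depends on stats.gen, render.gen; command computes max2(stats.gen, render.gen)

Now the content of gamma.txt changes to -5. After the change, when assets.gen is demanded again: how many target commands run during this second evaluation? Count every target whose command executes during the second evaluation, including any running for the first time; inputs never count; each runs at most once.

6 target commands run: assets.gen, fold.gen, kernel.gen, link.gen, render.gen, sync.gen.

First demand of the output computes:
  filter.gen = headl([-3, 0, 5, 2]) = -3
  fold.gen = min2(0, 7) = 0
  opt.gen = headl([-3, 0, 5, 2]) = -3
  layout.gen = sub(-3, 7) = -10
  alpha.gen = max2(-3, -10) = -3
  stats.gen = absv(-3) = 3
  sync.gen = absv(0) = 0
  kernel.gen = mul(-3, 0) = 0
  render.gen = min2(0, 0) = 0
  link.gen = max2(3, 0) = 3
  assets.gen = mul(3, 0) = 0

After the edit, cleaning proceeds:
  fold.gen: a read changed (gamma.txt 0->-5) — executes, giving -5.
  sync.gen: a read changed (gamma.txt 0->-5) — executes, giving 5.
  kernel.gen: a read changed (sync.gen 0->5) — executes, giving -15.
  render.gen: a read changed (fold.gen 0->-5; kernel.gen 0->-15) — executes, giving -15.
  link.gen: a read changed (render.gen 0->-15) — executes, giving 3 — identical to its old value.
  assets.gen: a read changed (gamma.txt 0->-5) — executes, giving -15.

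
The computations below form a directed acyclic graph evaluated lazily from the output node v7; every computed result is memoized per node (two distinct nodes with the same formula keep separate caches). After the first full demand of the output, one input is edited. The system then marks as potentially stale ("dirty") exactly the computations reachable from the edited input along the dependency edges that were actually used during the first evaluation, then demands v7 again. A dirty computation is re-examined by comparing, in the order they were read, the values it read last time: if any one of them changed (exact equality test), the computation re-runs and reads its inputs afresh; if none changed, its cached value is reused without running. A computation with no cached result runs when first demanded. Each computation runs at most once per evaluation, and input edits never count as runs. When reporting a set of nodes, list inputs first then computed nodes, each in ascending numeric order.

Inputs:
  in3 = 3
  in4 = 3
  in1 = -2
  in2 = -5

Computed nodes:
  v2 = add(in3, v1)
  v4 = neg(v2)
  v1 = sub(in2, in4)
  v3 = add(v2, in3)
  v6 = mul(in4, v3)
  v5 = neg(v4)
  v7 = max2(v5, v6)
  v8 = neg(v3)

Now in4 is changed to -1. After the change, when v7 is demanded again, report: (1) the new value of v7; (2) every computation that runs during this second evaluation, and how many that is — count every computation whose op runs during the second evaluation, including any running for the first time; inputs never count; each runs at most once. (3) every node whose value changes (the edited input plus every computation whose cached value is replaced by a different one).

Demanding v7 again yields -1.
7 computations run: v1, v2, v3, v4, v5, v6, v7.
The nodes whose values change: in4, v1, v2, v3, v4, v5, v6, v7.

First demand of the output computes:
  v1 = sub(-5, 3) = -8
  v2 = add(3, -8) = -5
  v3 = add(-5, 3) = -2
  v4 = neg(-5) = 5
  v5 = neg(5) = -5
  v6 = mul(3, -2) = -6
  v7 = max2(-5, -6) = -5

After the edit, cleaning proceeds:
  v1: a read changed (in4 3->-1) — executes, giving -4.
  v2: a read changed (v1 -8->-4) — executes, giving -1.
  v3: a read changed (v2 -5->-1) — executes, giving 2.
  v4: a read changed (v2 -5->-1) — executes, giving 1.
  v5: a read changed (v4 5->1) — executes, giving -1.
  v6: a read changed (in4 3->-1; v3 -2->2) — executes, giving -2.
  v7: a read changed (v5 -5->-1; v6 -6->-2) — executes, giving -1.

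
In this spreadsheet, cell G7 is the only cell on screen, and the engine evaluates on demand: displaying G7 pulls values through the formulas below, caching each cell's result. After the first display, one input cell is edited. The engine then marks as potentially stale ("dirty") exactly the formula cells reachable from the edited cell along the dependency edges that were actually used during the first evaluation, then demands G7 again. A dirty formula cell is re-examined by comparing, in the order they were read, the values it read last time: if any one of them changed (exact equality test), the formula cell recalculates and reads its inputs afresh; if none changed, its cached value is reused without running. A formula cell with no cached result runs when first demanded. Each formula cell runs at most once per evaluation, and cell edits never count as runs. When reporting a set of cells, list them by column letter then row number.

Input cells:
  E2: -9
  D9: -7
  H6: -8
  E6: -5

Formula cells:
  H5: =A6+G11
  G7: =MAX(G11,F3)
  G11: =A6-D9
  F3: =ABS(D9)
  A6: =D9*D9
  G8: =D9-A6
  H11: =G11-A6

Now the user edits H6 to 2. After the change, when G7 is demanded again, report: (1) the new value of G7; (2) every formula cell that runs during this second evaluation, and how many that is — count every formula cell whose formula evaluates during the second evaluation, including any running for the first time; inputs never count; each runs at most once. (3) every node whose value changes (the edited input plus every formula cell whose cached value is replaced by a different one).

Initial pass — values computed on the first demand:
  A6 = -7 * -7 = 49
  F3 = ABS(-7) = 7
  G11 = 49 - -7 = 56
  G7 = MAX(56, 7) = 56

Second demand — change propagation:
  no demanded computation ever read H6, so the edit dirties nothing and nothing runs.

The important point: nothing the output needs ever reads H6, so the edit is invisible to it.

G7 now evaluates to 56.
Run set: none (0 run).
Changed values: H6.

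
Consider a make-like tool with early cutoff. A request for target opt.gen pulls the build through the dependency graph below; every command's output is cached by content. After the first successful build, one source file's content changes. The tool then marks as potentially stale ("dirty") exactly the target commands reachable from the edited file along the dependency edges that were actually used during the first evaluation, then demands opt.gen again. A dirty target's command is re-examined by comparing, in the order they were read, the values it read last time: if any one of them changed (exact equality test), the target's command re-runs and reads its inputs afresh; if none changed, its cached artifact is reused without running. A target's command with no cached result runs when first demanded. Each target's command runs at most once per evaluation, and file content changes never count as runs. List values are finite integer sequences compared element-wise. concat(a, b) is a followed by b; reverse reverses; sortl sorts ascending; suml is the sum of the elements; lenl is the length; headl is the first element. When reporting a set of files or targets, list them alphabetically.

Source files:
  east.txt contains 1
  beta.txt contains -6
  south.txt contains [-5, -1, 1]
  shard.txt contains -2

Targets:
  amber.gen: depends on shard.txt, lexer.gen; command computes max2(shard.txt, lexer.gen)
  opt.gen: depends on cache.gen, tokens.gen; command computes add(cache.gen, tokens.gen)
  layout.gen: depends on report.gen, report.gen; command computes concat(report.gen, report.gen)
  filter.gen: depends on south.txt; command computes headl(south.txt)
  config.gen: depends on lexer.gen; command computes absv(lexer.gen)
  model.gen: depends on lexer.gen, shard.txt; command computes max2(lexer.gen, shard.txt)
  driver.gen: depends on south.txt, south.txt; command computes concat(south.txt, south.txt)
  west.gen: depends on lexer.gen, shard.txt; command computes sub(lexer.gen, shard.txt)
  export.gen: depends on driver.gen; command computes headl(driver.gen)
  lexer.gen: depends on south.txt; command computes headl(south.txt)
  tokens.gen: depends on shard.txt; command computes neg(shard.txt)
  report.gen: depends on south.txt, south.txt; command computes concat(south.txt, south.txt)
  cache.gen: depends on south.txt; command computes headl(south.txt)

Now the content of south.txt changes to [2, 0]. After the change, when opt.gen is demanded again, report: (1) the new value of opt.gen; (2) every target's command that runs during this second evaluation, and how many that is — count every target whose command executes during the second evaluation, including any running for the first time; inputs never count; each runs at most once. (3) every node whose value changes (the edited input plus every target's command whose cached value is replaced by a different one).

Demanding opt.gen again yields 4.
2 target commands run: cache.gen, opt.gen.
The nodes whose values change: cache.gen, opt.gen, south.txt.

First demand of the output computes:
  cache.gen = headl([-5, -1, 1]) = -5
  tokens.gen = neg(-2) = 2
  opt.gen = add(-5, 2) = -3

After the edit, cleaning proceeds:
  cache.gen: a read changed (south.txt [-5, -1, 1]->[2, 0]) — executes, giving 2.
  opt.gen: a read changed (cache.gen -5->2) — executes, giving 4.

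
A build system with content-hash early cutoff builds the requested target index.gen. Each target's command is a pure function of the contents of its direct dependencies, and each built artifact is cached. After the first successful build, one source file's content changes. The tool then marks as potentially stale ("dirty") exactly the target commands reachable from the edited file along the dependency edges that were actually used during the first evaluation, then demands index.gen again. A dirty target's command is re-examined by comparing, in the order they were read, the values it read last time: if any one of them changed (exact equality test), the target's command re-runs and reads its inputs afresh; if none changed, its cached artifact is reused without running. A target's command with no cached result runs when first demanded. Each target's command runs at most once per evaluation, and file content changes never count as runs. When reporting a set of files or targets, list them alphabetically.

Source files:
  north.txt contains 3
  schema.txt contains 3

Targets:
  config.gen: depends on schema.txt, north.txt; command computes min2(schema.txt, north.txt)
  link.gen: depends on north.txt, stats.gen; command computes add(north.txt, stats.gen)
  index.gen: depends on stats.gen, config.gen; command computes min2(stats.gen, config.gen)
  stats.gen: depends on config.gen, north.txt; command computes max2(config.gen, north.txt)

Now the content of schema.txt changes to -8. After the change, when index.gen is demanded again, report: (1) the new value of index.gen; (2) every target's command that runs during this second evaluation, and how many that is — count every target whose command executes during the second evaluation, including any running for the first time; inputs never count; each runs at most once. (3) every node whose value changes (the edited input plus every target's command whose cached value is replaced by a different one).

New value of index.gen: -8.
Target commands that run: config.gen, index.gen, stats.gen — 3 in total.
Values that change: config.gen, index.gen, schema.txt.

First evaluation (everything demanded from the output):
  config.gen = min2(3, 3) = 3
  stats.gen = max2(3, 3) = 3
  index.gen = min2(3, 3) = 3

Propagation after the edit:
  config.gen: runs — schema.txt 3->-8; result -8.
  stats.gen: runs — config.gen 3->-8; result 3 (same value as before).
  index.gen: runs — config.gen 3->-8; result -8.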